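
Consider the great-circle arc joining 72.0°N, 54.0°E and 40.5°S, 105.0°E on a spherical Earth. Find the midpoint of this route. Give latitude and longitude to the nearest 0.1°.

≈ 17.0°N, 90.9°E

Write both endpoints as unit vectors p₁, p₂ with components (cos φ cos λ, cos φ sin λ, sin φ).
The central angle between the endpoints is δ = arccos(p₁·p₂) ≈ 2.060 rad (118.0°).
Interpolate at f = 1/2 with slerp weights a = sin((1−f)δ)/sin δ ≈ 0.971, b = sin(fδ)/sin δ ≈ 0.971.
p = a·p₁ + b·p₂ ≈ (-0.015, 0.956, 0.293); φ = arcsin(p_z) ≈ 17.03°, λ = atan2(p_y, p_x) ≈ 90.88°.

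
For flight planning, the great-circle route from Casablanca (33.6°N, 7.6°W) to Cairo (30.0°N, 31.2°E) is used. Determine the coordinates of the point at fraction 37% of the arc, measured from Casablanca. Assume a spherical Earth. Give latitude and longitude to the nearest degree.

≈ (34°N, 7°E)

The haversine formula gives a central angle δ ≈ 0.576 rad (33.0°) between the endpoints.
Interpolate at f = 0.37 with slerp weights a = sin((1−f)δ)/sin δ ≈ 0.652, b = sin(fδ)/sin δ ≈ 0.388.
p = a·p₁ + b·p₂ ≈ (0.826, 0.102, 0.555); φ = arcsin(p_z) ≈ 33.70°, λ = atan2(p_y, p_x) ≈ 7.07°.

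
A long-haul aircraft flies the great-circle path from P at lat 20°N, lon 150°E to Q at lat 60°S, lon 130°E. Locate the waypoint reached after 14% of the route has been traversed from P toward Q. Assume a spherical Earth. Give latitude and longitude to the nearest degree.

≈ lat 9°N, lon 148°E

Convert each endpoint to a unit vector on the sphere (x = cos φ cos λ, y = cos φ sin λ, z = sin φ).
The central angle between the endpoints is δ = arccos(p₁·p₂) ≈ 1.425 rad (81.6°).
Interpolate at f = 0.14 with slerp weights a = sin((1−f)δ)/sin δ ≈ 0.951, b = sin(fδ)/sin δ ≈ 0.200.
p = a·p₁ + b·p₂ ≈ (-0.838, 0.524, 0.152); φ = arcsin(p_z) ≈ 8.73°, λ = atan2(p_y, p_x) ≈ 148.01°.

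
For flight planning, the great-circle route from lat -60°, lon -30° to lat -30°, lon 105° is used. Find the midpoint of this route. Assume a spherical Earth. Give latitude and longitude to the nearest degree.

≈ lat -65°, lon 70°

Convert each endpoint to a unit vector on the sphere (x = cos φ cos λ, y = cos φ sin λ, z = sin φ).
The central angle between the endpoints is δ = arccos(p₁·p₂) ≈ 1.444 rad (82.7°).
Interpolate at f = 1/2 with slerp weights a = sin((1−f)δ)/sin δ ≈ 0.666, b = sin(fδ)/sin δ ≈ 0.666.
p = a·p₁ + b·p₂ ≈ (0.139, 0.391, -0.910); φ = arcsin(p_z) ≈ -65.50°, λ = atan2(p_y, p_x) ≈ 70.40°.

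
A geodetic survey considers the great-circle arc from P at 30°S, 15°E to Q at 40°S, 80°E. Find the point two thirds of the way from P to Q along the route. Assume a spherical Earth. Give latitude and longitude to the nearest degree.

≈ 41°S, 57°E

The haversine formula gives a central angle δ ≈ 0.925 rad (53.0°) between the endpoints.
Interpolate at f = 2/3 with slerp weights a = sin((1−f)δ)/sin δ ≈ 0.380, b = sin(fδ)/sin δ ≈ 0.724.
p = a·p₁ + b·p₂ ≈ (0.414, 0.631, -0.655); φ = arcsin(p_z) ≈ -40.96°, λ = atan2(p_y, p_x) ≈ 56.74°.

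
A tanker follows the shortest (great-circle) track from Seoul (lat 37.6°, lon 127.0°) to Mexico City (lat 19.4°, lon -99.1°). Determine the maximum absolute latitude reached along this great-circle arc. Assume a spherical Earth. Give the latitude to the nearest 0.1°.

The great circle lies in the plane with unit normal n̂ = (p₁ × p₂)/|p₁ × p₂|.
Here n̂_z ≈ +0.567; the vertex latitude is φ_max = arccos|n̂_z| ≈ 55.4°.
Check via Clairaut: cos φ_max = |cos φ₁| · sin C = cos(37.6°)·sin(45.7°) ≈ 0.567, again giving ≈ 55.4°.

≈ 55.4°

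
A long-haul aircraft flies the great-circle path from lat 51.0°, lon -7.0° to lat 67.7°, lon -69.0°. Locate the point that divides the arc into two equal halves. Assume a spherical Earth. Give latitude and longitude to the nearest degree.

≈ lat 63°, lon -30°

Write both endpoints as unit vectors p₁, p₂ with components (cos φ cos λ, cos φ sin λ, sin φ).
The central angle between the endpoints is δ = arccos(p₁·p₂) ≈ 0.590 rad (33.8°).
Interpolate at f = 1/2 with slerp weights a = sin((1−f)δ)/sin δ ≈ 0.523, b = sin(fδ)/sin δ ≈ 0.523.
p = a·p₁ + b·p₂ ≈ (0.397, -0.225, 0.890); φ = arcsin(p_z) ≈ 62.82°, λ = atan2(p_y, p_x) ≈ -29.53°.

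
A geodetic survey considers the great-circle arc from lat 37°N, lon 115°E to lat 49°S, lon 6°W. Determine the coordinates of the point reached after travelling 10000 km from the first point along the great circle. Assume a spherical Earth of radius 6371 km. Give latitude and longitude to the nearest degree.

Convert each endpoint to a unit vector on the sphere (x = cos φ cos λ, y = cos φ sin λ, z = sin φ).
The central angle between the endpoints is δ = arccos(p₁·p₂) ≈ 2.380 rad (136.4°). The total great-circle distance is δ·R ≈ 2.380 × 6371 ≈ 15166 km, so the target fraction is f = 10000/15166 ≈ 0.659.
Interpolate at f ≈ 0.659 with slerp weights a = sin((1−f)δ)/sin δ ≈ 1.051, b = sin(fδ)/sin δ ≈ 1.450.
p = a·p₁ + b·p₂ ≈ (0.591, 0.661, -0.462); φ = arcsin(p_z) ≈ -27.50°, λ = atan2(p_y, p_x) ≈ 48.20°.

≈ lat 27°S, lon 48°E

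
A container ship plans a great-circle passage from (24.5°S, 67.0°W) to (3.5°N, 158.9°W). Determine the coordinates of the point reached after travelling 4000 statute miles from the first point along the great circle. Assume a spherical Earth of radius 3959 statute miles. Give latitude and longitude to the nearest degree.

Convert each endpoint to a unit vector on the sphere (x = cos φ cos λ, y = cos φ sin λ, z = sin φ).
The central angle between the endpoints is δ = arccos(p₁·p₂) ≈ 1.626 rad (93.2°). The total great-circle distance is δ·R ≈ 1.626 × 3959 ≈ 6438 mi, so the target fraction is f = 4000/6438 ≈ 0.621.
Interpolate at f ≈ 0.621 with slerp weights a = sin((1−f)δ)/sin δ ≈ 0.579, b = sin(fδ)/sin δ ≈ 0.848.
p = a·p₁ + b·p₂ ≈ (-0.584, -0.789, -0.188); φ = arcsin(p_z) ≈ -10.84°, λ = atan2(p_y, p_x) ≈ -126.50°.

≈ (11°S, 127°W)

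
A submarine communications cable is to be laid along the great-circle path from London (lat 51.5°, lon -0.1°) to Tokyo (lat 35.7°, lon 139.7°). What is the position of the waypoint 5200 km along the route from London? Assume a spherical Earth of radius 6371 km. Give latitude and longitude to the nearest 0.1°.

≈ lat 67.2°, lon 98.6°

Write both endpoints as unit vectors p₁, p₂ with components (cos φ cos λ, cos φ sin λ, sin φ).
The central angle between the endpoints is δ = arccos(p₁·p₂) ≈ 1.500 rad (86.0°). The total great-circle distance is δ·R ≈ 1.500 × 6371 ≈ 9558 km, so the target fraction is f = 5200/9558 ≈ 0.544.
Interpolate at f ≈ 0.544 with slerp weights a = sin((1−f)δ)/sin δ ≈ 0.633, b = sin(fδ)/sin δ ≈ 0.730.
p = a·p₁ + b·p₂ ≈ (-0.058, 0.383, 0.922); φ = arcsin(p_z) ≈ 67.21°, λ = atan2(p_y, p_x) ≈ 98.61°.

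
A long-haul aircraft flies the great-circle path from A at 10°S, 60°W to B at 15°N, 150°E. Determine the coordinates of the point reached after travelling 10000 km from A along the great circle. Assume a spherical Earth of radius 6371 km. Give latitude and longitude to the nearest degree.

≈ 13°N, 148°W

Write both endpoints as unit vectors p₁, p₂ with components (cos φ cos λ, cos φ sin λ, sin φ).
The central angle between the endpoints is δ = arccos(p₁·p₂) ≈ 2.623 rad (150.3°). The total great-circle distance is δ·R ≈ 2.623 × 6371 ≈ 16714 km, so the target fraction is f = 10000/16714 ≈ 0.598.
Interpolate at f ≈ 0.598 with slerp weights a = sin((1−f)δ)/sin δ ≈ 1.755, b = sin(fδ)/sin δ ≈ 2.019.
p = a·p₁ + b·p₂ ≈ (-0.825, -0.522, 0.218); φ = arcsin(p_z) ≈ 12.58°, λ = atan2(p_y, p_x) ≈ -147.67°.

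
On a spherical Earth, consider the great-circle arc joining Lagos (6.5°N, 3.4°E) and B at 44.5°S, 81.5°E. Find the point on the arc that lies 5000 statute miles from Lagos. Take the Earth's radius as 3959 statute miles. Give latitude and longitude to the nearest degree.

Write both endpoints as unit vectors p₁, p₂ with components (cos φ cos λ, cos φ sin λ, sin φ).
The central angle between the endpoints is δ = arccos(p₁·p₂) ≈ 1.504 rad (86.2°). The total great-circle distance is δ·R ≈ 1.504 × 3959 ≈ 5954 mi, so the target fraction is f = 5000/5954 ≈ 0.840.
Interpolate at f ≈ 0.840 with slerp weights a = sin((1−f)δ)/sin δ ≈ 0.239, b = sin(fδ)/sin δ ≈ 0.955.
p = a·p₁ + b·p₂ ≈ (0.338, 0.688, -0.642); φ = arcsin(p_z) ≈ -39.97°, λ = atan2(p_y, p_x) ≈ 63.83°.

≈ 40°S, 64°E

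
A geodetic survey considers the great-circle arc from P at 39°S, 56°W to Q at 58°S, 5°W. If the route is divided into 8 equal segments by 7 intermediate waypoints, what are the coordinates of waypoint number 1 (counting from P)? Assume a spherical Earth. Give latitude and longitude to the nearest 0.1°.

The haversine formula gives a central angle δ ≈ 0.655 rad (37.5°) between the endpoints.
Interpolate at f = 1/8 with slerp weights a = sin((1−f)δ)/sin δ ≈ 0.890, b = sin(fδ)/sin δ ≈ 0.134.
p = a·p₁ + b·p₂ ≈ (0.458, -0.580, -0.674); φ = arcsin(p_z) ≈ -42.38°, λ = atan2(p_y, p_x) ≈ -51.71°.

≈ 42.4°S, 51.7°W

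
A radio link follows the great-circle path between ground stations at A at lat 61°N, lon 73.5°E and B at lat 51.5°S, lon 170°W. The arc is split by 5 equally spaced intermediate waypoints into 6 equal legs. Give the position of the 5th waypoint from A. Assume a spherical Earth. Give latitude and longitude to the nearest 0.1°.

≈ lat 33.2°S, lon 168.3°E

Convert each endpoint to a unit vector on the sphere (x = cos φ cos λ, y = cos φ sin λ, z = sin φ).
The central angle between the endpoints is δ = arccos(p₁·p₂) ≈ 2.531 rad (145.0°).
Interpolate at f = 5/6 with slerp weights a = sin((1−f)δ)/sin δ ≈ 0.714, b = sin(fδ)/sin δ ≈ 1.497.
p = a·p₁ + b·p₂ ≈ (-0.819, 0.170, -0.547); φ = arcsin(p_z) ≈ -33.18°, λ = atan2(p_y, p_x) ≈ 168.28°.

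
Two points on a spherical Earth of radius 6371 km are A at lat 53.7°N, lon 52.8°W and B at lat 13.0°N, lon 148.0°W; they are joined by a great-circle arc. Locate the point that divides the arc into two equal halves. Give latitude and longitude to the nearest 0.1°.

≈ lat 43.3°N, lon 115.4°W

Convert each endpoint to a unit vector on the sphere (x = cos φ cos λ, y = cos φ sin λ, z = sin φ).
The central angle between the endpoints is δ = arccos(p₁·p₂) ≈ 1.441 rad (82.6°).
Interpolate at f = 1/2 with slerp weights a = sin((1−f)δ)/sin δ ≈ 0.665, b = sin(fδ)/sin δ ≈ 0.665.
p = a·p₁ + b·p₂ ≈ (-0.312, -0.657, 0.686); φ = arcsin(p_z) ≈ 43.32°, λ = atan2(p_y, p_x) ≈ -115.37°.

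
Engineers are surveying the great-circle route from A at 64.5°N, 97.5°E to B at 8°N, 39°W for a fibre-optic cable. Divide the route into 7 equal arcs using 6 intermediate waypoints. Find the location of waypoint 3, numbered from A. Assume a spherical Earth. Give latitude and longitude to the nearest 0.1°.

≈ 60.6°N, 7.9°W

The haversine formula gives a central angle δ ≈ 1.755 rad (100.6°) between the endpoints.
Interpolate at f = 3/7 with slerp weights a = sin((1−f)δ)/sin δ ≈ 0.858, b = sin(fδ)/sin δ ≈ 0.695.
p = a·p₁ + b·p₂ ≈ (0.487, -0.067, 0.871); φ = arcsin(p_z) ≈ 60.57°, λ = atan2(p_y, p_x) ≈ -7.85°.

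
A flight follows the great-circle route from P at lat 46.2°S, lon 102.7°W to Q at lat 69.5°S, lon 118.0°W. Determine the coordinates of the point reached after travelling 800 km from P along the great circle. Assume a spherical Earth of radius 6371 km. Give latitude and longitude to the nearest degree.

Write both endpoints as unit vectors p₁, p₂ with components (cos φ cos λ, cos φ sin λ, sin φ).
The central angle between the endpoints is δ = arccos(p₁·p₂) ≈ 0.428 rad (24.5°). The total great-circle distance is δ·R ≈ 0.428 × 6371 ≈ 2726 km, so the target fraction is f = 800/2726 ≈ 0.293.
Interpolate at f ≈ 0.293 with slerp weights a = sin((1−f)δ)/sin δ ≈ 0.717, b = sin(fδ)/sin δ ≈ 0.302.
p = a·p₁ + b·p₂ ≈ (-0.159, -0.578, -0.801); φ = arcsin(p_z) ≈ -53.19°, λ = atan2(p_y, p_x) ≈ -105.37°.

≈ lat 53°S, lon 105°W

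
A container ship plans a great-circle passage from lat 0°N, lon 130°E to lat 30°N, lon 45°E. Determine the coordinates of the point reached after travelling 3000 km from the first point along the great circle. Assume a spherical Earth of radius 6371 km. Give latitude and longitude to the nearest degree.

Convert each endpoint to a unit vector on the sphere (x = cos φ cos λ, y = cos φ sin λ, z = sin φ).
The central angle between the endpoints is δ = arccos(p₁·p₂) ≈ 1.495 rad (85.7°). The total great-circle distance is δ·R ≈ 1.495 × 6371 ≈ 9526 km, so the target fraction is f = 3000/9526 ≈ 0.315.
Interpolate at f ≈ 0.315 with slerp weights a = sin((1−f)δ)/sin δ ≈ 0.857, b = sin(fδ)/sin δ ≈ 0.455.
p = a·p₁ + b·p₂ ≈ (-0.272, 0.935, 0.227); φ = arcsin(p_z) ≈ 13.15°, λ = atan2(p_y, p_x) ≈ 106.23°.

≈ lat 13°N, lon 106°E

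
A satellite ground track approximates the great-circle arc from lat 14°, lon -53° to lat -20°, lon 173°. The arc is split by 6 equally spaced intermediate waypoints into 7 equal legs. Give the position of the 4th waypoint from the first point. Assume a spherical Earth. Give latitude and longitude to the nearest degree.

≈ lat -11°, lon -127°

Write both endpoints as unit vectors p₁, p₂ with components (cos φ cos λ, cos φ sin λ, sin φ).
The central angle between the endpoints is δ = arccos(p₁·p₂) ≈ 2.369 rad (135.7°).
Interpolate at f = 4/7 with slerp weights a = sin((1−f)δ)/sin δ ≈ 1.217, b = sin(fδ)/sin δ ≈ 1.399.
p = a·p₁ + b·p₂ ≈ (-0.594, -0.783, -0.184); φ = arcsin(p_z) ≈ -10.60°, λ = atan2(p_y, p_x) ≈ -127.19°.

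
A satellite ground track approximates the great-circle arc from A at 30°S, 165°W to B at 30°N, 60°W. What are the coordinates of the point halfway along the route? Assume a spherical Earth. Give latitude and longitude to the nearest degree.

≈ 0°N, 112°W

Write both endpoints as unit vectors p₁, p₂ with components (cos φ cos λ, cos φ sin λ, sin φ).
The central angle between the endpoints is δ = arccos(p₁·p₂) ≈ 2.031 rad (116.4°).
Interpolate at f = 1/2 with slerp weights a = sin((1−f)δ)/sin δ ≈ 0.948, b = sin(fδ)/sin δ ≈ 0.948.
p = a·p₁ + b·p₂ ≈ (-0.383, -0.924, 0.000); φ = arcsin(p_z) ≈ 0.00°, λ = atan2(p_y, p_x) ≈ -112.50°.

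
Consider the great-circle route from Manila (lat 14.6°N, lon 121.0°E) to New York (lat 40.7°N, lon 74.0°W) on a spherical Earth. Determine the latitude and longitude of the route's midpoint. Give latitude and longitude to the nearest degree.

≈ lat 71°N, lon 161°E

Convert each endpoint to a unit vector on the sphere (x = cos φ cos λ, y = cos φ sin λ, z = sin φ).
The central angle between the endpoints is δ = arccos(p₁·p₂) ≈ 2.146 rad (123.0°).
Interpolate at f = 1/2 with slerp weights a = sin((1−f)δ)/sin δ ≈ 1.047, b = sin(fδ)/sin δ ≈ 1.047.
p = a·p₁ + b·p₂ ≈ (-0.303, 0.106, 0.947); φ = arcsin(p_z) ≈ 71.28°, λ = atan2(p_y, p_x) ≈ 160.81°.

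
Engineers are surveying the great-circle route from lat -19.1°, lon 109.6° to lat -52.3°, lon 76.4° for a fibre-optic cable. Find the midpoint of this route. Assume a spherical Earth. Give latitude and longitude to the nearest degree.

≈ lat -37°, lon 97°

Write both endpoints as unit vectors p₁, p₂ with components (cos φ cos λ, cos φ sin λ, sin φ).
The central angle between the endpoints is δ = arccos(p₁·p₂) ≈ 0.734 rad (42.1°).
Interpolate at f = 1/2 with slerp weights a = sin((1−f)δ)/sin δ ≈ 0.536, b = sin(fδ)/sin δ ≈ 0.536.
p = a·p₁ + b·p₂ ≈ (-0.093, 0.795, -0.599); φ = arcsin(p_z) ≈ -36.81°, λ = atan2(p_y, p_x) ≈ 96.65°.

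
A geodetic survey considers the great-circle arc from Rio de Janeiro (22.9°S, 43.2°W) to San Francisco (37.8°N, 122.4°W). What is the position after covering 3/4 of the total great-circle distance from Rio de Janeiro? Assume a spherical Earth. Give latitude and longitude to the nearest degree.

Write both endpoints as unit vectors p₁, p₂ with components (cos φ cos λ, cos φ sin λ, sin φ).
The central angle between the endpoints is δ = arccos(p₁·p₂) ≈ 1.673 rad (95.9°).
Interpolate at f = 3/4 with slerp weights a = sin((1−f)δ)/sin δ ≈ 0.408, b = sin(fδ)/sin δ ≈ 0.955.
p = a·p₁ + b·p₂ ≈ (-0.130, -0.895, 0.427); φ = arcsin(p_z) ≈ 25.26°, λ = atan2(p_y, p_x) ≈ -98.29°.

≈ (25°N, 98°W)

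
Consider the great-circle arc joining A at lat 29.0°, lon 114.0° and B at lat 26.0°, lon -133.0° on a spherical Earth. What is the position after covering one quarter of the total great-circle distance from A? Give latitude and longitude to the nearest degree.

≈ lat 40°, lon 140°

The haversine formula gives a central angle δ ≈ 1.666 rad (95.4°) between the endpoints.
Interpolate at f = 1/4 with slerp weights a = sin((1−f)δ)/sin δ ≈ 0.953, b = sin(fδ)/sin δ ≈ 0.406.
p = a·p₁ + b·p₂ ≈ (-0.588, 0.494, 0.640); φ = arcsin(p_z) ≈ 39.80°, λ = atan2(p_y, p_x) ≈ 139.95°.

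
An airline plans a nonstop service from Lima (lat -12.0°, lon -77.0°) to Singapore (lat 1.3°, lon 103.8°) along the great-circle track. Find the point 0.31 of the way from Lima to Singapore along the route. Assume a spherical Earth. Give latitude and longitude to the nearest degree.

The haversine formula gives a central angle δ ≈ 2.954 rad (169.3°) between the endpoints.
Interpolate at f = 0.31 with slerp weights a = sin((1−f)δ)/sin δ ≈ 4.795, b = sin(fδ)/sin δ ≈ 4.260.
p = a·p₁ + b·p₂ ≈ (0.039, -0.434, -0.900); φ = arcsin(p_z) ≈ -64.19°, λ = atan2(p_y, p_x) ≈ -84.85°.

≈ lat -64°, lon -85°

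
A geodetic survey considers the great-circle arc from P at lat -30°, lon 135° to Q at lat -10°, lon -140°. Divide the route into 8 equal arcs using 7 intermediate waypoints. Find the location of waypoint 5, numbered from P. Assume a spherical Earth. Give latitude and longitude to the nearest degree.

≈ lat -23°, lon -169°

Convert each endpoint to a unit vector on the sphere (x = cos φ cos λ, y = cos φ sin λ, z = sin φ).
The central angle between the endpoints is δ = arccos(p₁·p₂) ≈ 1.409 rad (80.7°).
Interpolate at f = 5/8 with slerp weights a = sin((1−f)δ)/sin δ ≈ 0.511, b = sin(fδ)/sin δ ≈ 0.781.
p = a·p₁ + b·p₂ ≈ (-0.902, -0.182, -0.391); φ = arcsin(p_z) ≈ -23.02°, λ = atan2(p_y, p_x) ≈ -168.61°.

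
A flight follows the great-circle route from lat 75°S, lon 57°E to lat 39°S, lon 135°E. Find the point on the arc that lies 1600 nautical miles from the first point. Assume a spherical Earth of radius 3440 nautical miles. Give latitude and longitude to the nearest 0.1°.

≈ lat 59.8°S, lon 120.1°E

Write both endpoints as unit vectors p₁, p₂ with components (cos φ cos λ, cos φ sin λ, sin φ).
The central angle between the endpoints is δ = arccos(p₁·p₂) ≈ 0.864 rad (49.5°). The total great-circle distance is δ·R ≈ 0.864 × 3440 ≈ 2971 nmi, so the target fraction is f = 1600/2971 ≈ 0.539.
Interpolate at f ≈ 0.539 with slerp weights a = sin((1−f)δ)/sin δ ≈ 0.510, b = sin(fδ)/sin δ ≈ 0.590.
p = a·p₁ + b·p₂ ≈ (-0.252, 0.435, -0.864); φ = arcsin(p_z) ≈ -59.81°, λ = atan2(p_y, p_x) ≈ 120.11°.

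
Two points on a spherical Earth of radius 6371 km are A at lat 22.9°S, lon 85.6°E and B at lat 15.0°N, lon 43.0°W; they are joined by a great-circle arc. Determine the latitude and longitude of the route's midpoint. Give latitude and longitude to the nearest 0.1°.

From cos δ = sin φ₁ sin φ₂ + cos φ₁ cos φ₂ cos Δλ, the central angle is δ ≈ 2.286 rad (131.0°).
Interpolate at f = 1/2 with slerp weights a = sin((1−f)δ)/sin δ ≈ 1.205, b = sin(fδ)/sin δ ≈ 1.205.
p = a·p₁ + b·p₂ ≈ (0.937, 0.313, -0.157); φ = arcsin(p_z) ≈ -9.04°, λ = atan2(p_y, p_x) ≈ 18.48°.

≈ lat 9.0°S, lon 18.5°E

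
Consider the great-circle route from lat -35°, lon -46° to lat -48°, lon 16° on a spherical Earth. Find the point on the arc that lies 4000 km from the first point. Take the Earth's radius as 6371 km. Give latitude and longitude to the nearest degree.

Write both endpoints as unit vectors p₁, p₂ with components (cos φ cos λ, cos φ sin λ, sin φ).
The central angle between the endpoints is δ = arccos(p₁·p₂) ≈ 0.818 rad (46.9°). The total great-circle distance is δ·R ≈ 0.818 × 6371 ≈ 5212 km, so the target fraction is f = 4000/5212 ≈ 0.767.
Interpolate at f ≈ 0.767 with slerp weights a = sin((1−f)δ)/sin δ ≈ 0.259, b = sin(fδ)/sin δ ≈ 0.805.
p = a·p₁ + b·p₂ ≈ (0.665, -0.004, -0.747); φ = arcsin(p_z) ≈ -48.31°, λ = atan2(p_y, p_x) ≈ -0.37°.

≈ lat -48°, lon 0°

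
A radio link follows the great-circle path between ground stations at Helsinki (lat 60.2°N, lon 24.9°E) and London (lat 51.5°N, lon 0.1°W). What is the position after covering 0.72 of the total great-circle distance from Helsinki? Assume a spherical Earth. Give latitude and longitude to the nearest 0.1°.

≈ lat 54.4°N, lon 5.8°E

Write both endpoints as unit vectors p₁, p₂ with components (cos φ cos λ, cos φ sin λ, sin φ).
The central angle between the endpoints is δ = arccos(p₁·p₂) ≈ 0.286 rad (16.4°).
Interpolate at f = 0.72 with slerp weights a = sin((1−f)δ)/sin δ ≈ 0.284, b = sin(fδ)/sin δ ≈ 0.725.
p = a·p₁ + b·p₂ ≈ (0.579, 0.059, 0.813); φ = arcsin(p_z) ≈ 54.41°, λ = atan2(p_y, p_x) ≈ 5.77°.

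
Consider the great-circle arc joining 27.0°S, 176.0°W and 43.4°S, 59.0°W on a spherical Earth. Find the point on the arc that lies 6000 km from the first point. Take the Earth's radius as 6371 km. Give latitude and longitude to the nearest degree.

≈ 55°S, 111°W

Convert each endpoint to a unit vector on the sphere (x = cos φ cos λ, y = cos φ sin λ, z = sin φ).
The central angle between the endpoints is δ = arccos(p₁·p₂) ≈ 1.553 rad (89.0°). The total great-circle distance is δ·R ≈ 1.553 × 6371 ≈ 9893 km, so the target fraction is f = 6000/9893 ≈ 0.607.
Interpolate at f ≈ 0.607 with slerp weights a = sin((1−f)δ)/sin δ ≈ 0.574, b = sin(fδ)/sin δ ≈ 0.809.
p = a·p₁ + b·p₂ ≈ (-0.207, -0.539, -0.816); φ = arcsin(p_z) ≈ -54.70°, λ = atan2(p_y, p_x) ≈ -111.03°.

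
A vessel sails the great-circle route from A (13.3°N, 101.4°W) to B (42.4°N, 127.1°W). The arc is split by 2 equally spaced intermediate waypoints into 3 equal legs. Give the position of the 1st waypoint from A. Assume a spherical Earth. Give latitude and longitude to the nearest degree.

From cos δ = sin φ₁ sin φ₂ + cos φ₁ cos φ₂ cos Δλ, the central angle is δ ≈ 0.639 rad (36.6°).
Interpolate at f = 1/3 with slerp weights a = sin((1−f)δ)/sin δ ≈ 0.693, b = sin(fδ)/sin δ ≈ 0.354.
p = a·p₁ + b·p₂ ≈ (-0.291, -0.870, 0.398); φ = arcsin(p_z) ≈ 23.48°, λ = atan2(p_y, p_x) ≈ -108.51°.

≈ (23°N, 109°W)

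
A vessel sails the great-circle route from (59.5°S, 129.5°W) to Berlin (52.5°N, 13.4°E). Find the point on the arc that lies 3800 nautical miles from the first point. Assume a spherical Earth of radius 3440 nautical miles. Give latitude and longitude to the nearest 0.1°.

Write both endpoints as unit vectors p₁, p₂ with components (cos φ cos λ, cos φ sin λ, sin φ).
The central angle between the endpoints is δ = arccos(p₁·p₂) ≈ 2.765 rad (158.4°). The total great-circle distance is δ·R ≈ 2.765 × 3440 ≈ 9512 nmi, so the target fraction is f = 3800/9512 ≈ 0.399.
Interpolate at f ≈ 0.399 with slerp weights a = sin((1−f)δ)/sin δ ≈ 2.710, b = sin(fδ)/sin δ ≈ 2.430.
p = a·p₁ + b·p₂ ≈ (0.564, -0.718, -0.407); φ = arcsin(p_z) ≈ -23.99°, λ = atan2(p_y, p_x) ≈ -51.84°.

≈ (24.0°S, 51.8°W)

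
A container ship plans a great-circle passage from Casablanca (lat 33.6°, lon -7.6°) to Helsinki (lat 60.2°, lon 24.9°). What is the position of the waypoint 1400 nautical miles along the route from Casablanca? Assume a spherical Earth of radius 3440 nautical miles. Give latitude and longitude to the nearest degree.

The haversine formula gives a central angle δ ≈ 0.593 rad (34.0°) between the endpoints. The total great-circle distance is δ·R ≈ 0.593 × 3440 ≈ 2040 nmi, so the target fraction is f = 1400/2040 ≈ 0.686.
Interpolate at f ≈ 0.686 with slerp weights a = sin((1−f)δ)/sin δ ≈ 0.331, b = sin(fδ)/sin δ ≈ 0.708.
p = a·p₁ + b·p₂ ≈ (0.592, 0.112, 0.798); φ = arcsin(p_z) ≈ 52.92°, λ = atan2(p_y, p_x) ≈ 10.69°.

≈ lat 53°, lon 11°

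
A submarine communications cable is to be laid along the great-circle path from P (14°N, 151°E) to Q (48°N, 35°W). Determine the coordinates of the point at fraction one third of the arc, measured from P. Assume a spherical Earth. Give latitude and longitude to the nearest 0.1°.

Convert each endpoint to a unit vector on the sphere (x = cos φ cos λ, y = cos φ sin λ, z = sin φ).
The central angle between the endpoints is δ = arccos(p₁·p₂) ≈ 2.055 rad (117.8°).
Interpolate at f = 1/3 with slerp weights a = sin((1−f)δ)/sin δ ≈ 1.108, b = sin(fδ)/sin δ ≈ 0.715.
p = a·p₁ + b·p₂ ≈ (-0.548, 0.247, 0.799); φ = arcsin(p_z) ≈ 53.07°, λ = atan2(p_y, p_x) ≈ 155.78°.

≈ (53.1°N, 155.8°E)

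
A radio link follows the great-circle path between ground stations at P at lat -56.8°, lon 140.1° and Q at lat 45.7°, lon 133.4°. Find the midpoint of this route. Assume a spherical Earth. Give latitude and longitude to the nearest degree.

≈ lat -6°, lon 136°

Write both endpoints as unit vectors p₁, p₂ with components (cos φ cos λ, cos φ sin λ, sin φ).
The central angle between the endpoints is δ = arccos(p₁·p₂) ≈ 1.792 rad (102.7°).
Interpolate at f = 1/2 with slerp weights a = sin((1−f)δ)/sin δ ≈ 0.800, b = sin(fδ)/sin δ ≈ 0.800.
p = a·p₁ + b·p₂ ≈ (-0.720, 0.687, -0.097); φ = arcsin(p_z) ≈ -5.56°, λ = atan2(p_y, p_x) ≈ 136.34°.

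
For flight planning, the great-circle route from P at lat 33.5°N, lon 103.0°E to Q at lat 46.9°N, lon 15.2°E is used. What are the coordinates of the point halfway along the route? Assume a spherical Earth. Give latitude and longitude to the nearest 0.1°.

≈ lat 49.4°N, lon 64.6°E

From cos δ = sin φ₁ sin φ₂ + cos φ₁ cos φ₂ cos Δλ, the central angle is δ ≈ 1.132 rad (64.9°).
Interpolate at f = 1/2 with slerp weights a = sin((1−f)δ)/sin δ ≈ 0.592, b = sin(fδ)/sin δ ≈ 0.592.
p = a·p₁ + b·p₂ ≈ (0.279, 0.587, 0.759); φ = arcsin(p_z) ≈ 49.42°, λ = atan2(p_y, p_x) ≈ 64.56°.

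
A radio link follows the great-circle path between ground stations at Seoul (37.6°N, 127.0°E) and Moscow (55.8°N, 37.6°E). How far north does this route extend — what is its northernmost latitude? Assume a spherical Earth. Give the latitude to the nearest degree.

≈ 59°N

The great circle lies in the plane with unit normal n̂ = (p₁ × p₂)/|p₁ × p₂|.
Here n̂_z ≈ -0.517; the vertex latitude is φ_max = arccos|n̂_z| ≈ 58.8°.
Check via Clairaut: cos φ_max = |cos φ₁| · sin C = cos(37.6°)·sin(40.8°) ≈ 0.517, again giving ≈ 58.8°.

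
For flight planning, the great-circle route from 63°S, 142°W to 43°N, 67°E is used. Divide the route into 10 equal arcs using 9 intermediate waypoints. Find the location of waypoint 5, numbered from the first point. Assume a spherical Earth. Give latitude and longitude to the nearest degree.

≈ 28°S, 100°E

Convert each endpoint to a unit vector on the sphere (x = cos φ cos λ, y = cos φ sin λ, z = sin φ).
The central angle between the endpoints is δ = arccos(p₁·p₂) ≈ 2.686 rad (153.9°).
Interpolate at f = 5/10 with slerp weights a = sin((1−f)δ)/sin δ ≈ 2.215, b = sin(fδ)/sin δ ≈ 2.215.
p = a·p₁ + b·p₂ ≈ (-0.159, 0.872, -0.463); φ = arcsin(p_z) ≈ -27.57°, λ = atan2(p_y, p_x) ≈ 100.36°.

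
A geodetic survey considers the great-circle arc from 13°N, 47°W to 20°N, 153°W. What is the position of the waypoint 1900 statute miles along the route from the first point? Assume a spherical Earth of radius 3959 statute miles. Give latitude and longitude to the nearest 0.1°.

≈ 22.2°N, 74.2°W

Write both endpoints as unit vectors p₁, p₂ with components (cos φ cos λ, cos φ sin λ, sin φ).
The central angle between the endpoints is δ = arccos(p₁·p₂) ≈ 1.747 rad (100.1°). The total great-circle distance is δ·R ≈ 1.747 × 3959 ≈ 6917 mi, so the target fraction is f = 1900/6917 ≈ 0.275.
Interpolate at f ≈ 0.275 with slerp weights a = sin((1−f)δ)/sin δ ≈ 0.969, b = sin(fδ)/sin δ ≈ 0.469.
p = a·p₁ + b·p₂ ≈ (0.251, -0.891, 0.378); φ = arcsin(p_z) ≈ 22.24°, λ = atan2(p_y, p_x) ≈ -74.24°.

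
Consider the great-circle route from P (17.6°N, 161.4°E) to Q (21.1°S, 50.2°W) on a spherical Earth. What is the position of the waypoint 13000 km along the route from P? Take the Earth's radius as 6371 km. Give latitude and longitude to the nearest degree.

Convert each endpoint to a unit vector on the sphere (x = cos φ cos λ, y = cos φ sin λ, z = sin φ).
The central angle between the endpoints is δ = arccos(p₁·p₂) ≈ 2.618 rad (150.0°). The total great-circle distance is δ·R ≈ 2.618 × 6371 ≈ 16682 km, so the target fraction is f = 13000/16682 ≈ 0.779.
Interpolate at f ≈ 0.779 with slerp weights a = sin((1−f)δ)/sin δ ≈ 1.094, b = sin(fδ)/sin δ ≈ 1.785.
p = a·p₁ + b·p₂ ≈ (0.078, -0.947, -0.312); φ = arcsin(p_z) ≈ -18.17°, λ = atan2(p_y, p_x) ≈ -85.29°.

≈ (18°S, 85°W)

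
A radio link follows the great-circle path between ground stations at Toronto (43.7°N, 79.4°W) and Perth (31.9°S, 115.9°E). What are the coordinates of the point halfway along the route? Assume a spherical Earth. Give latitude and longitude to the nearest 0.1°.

Convert each endpoint to a unit vector on the sphere (x = cos φ cos λ, y = cos φ sin λ, z = sin φ).
The central angle between the endpoints is δ = arccos(p₁·p₂) ≈ 2.848 rad (163.2°).
Interpolate at f = 1/2 with slerp weights a = sin((1−f)δ)/sin δ ≈ 3.414, b = sin(fδ)/sin δ ≈ 3.414.
p = a·p₁ + b·p₂ ≈ (-0.812, 0.181, 0.555); φ = arcsin(p_z) ≈ 33.69°, λ = atan2(p_y, p_x) ≈ 167.42°.

≈ 33.7°N, 167.4°E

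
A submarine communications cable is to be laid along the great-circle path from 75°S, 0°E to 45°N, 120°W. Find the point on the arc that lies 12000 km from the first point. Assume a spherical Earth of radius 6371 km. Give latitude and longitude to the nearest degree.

≈ 14°N, 109°W

Write both endpoints as unit vectors p₁, p₂ with components (cos φ cos λ, cos φ sin λ, sin φ).
The central angle between the endpoints is δ = arccos(p₁·p₂) ≈ 2.457 rad (140.8°). The total great-circle distance is δ·R ≈ 2.457 × 6371 ≈ 15652 km, so the target fraction is f = 12000/15652 ≈ 0.767.
Interpolate at f ≈ 0.767 with slerp weights a = sin((1−f)δ)/sin δ ≈ 0.857, b = sin(fδ)/sin δ ≈ 1.504.
p = a·p₁ + b·p₂ ≈ (-0.310, -0.921, 0.235); φ = arcsin(p_z) ≈ 13.62°, λ = atan2(p_y, p_x) ≈ -108.60°.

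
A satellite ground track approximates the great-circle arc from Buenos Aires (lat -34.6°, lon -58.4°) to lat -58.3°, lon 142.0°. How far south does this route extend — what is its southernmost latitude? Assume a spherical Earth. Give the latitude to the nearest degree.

≈ -81°

The great circle lies in the plane with unit normal n̂ = (p₁ × p₂)/|p₁ × p₂|.
Here n̂_z ≈ -0.151; the vertex latitude is φ_max = arccos|n̂_z| ≈ 81.3°.
Check via Clairaut: cos φ_max = |cos φ₁| · sin C = cos(34.6°)·sin(169.4°) ≈ 0.151, again giving ≈ 81.3°.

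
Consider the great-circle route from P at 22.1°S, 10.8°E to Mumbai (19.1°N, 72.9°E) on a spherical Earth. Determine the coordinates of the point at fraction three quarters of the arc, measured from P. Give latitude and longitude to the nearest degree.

From cos δ = sin φ₁ sin φ₂ + cos φ₁ cos φ₂ cos Δλ, the central angle is δ ≈ 1.280 rad (73.3°).
Interpolate at f = 3/4 with slerp weights a = sin((1−f)δ)/sin δ ≈ 0.328, b = sin(fδ)/sin δ ≈ 0.855.
p = a·p₁ + b·p₂ ≈ (0.536, 0.829, 0.156); φ = arcsin(p_z) ≈ 8.99°, λ = atan2(p_y, p_x) ≈ 57.10°.

≈ 9°N, 57°E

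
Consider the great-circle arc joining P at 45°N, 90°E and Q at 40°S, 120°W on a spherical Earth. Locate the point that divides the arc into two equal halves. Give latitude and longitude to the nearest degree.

Write both endpoints as unit vectors p₁, p₂ with components (cos φ cos λ, cos φ sin λ, sin φ).
The central angle between the endpoints is δ = arccos(p₁·p₂) ≈ 2.748 rad (157.5°).
Interpolate at f = 1/2 with slerp weights a = sin((1−f)δ)/sin δ ≈ 2.559, b = sin(fδ)/sin δ ≈ 2.559.
p = a·p₁ + b·p₂ ≈ (-0.980, 0.112, 0.165); φ = arcsin(p_z) ≈ 9.47°, λ = atan2(p_y, p_x) ≈ 173.49°.

≈ 9°N, 173°E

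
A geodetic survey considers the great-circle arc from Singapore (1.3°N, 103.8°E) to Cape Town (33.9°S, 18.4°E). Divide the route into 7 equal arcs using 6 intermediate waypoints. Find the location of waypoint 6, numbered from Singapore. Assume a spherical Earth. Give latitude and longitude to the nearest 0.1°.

Write both endpoints as unit vectors p₁, p₂ with components (cos φ cos λ, cos φ sin λ, sin φ).
The central angle between the endpoints is δ = arccos(p₁·p₂) ≈ 1.517 rad (86.9°).
Interpolate at f = 6/7 with slerp weights a = sin((1−f)δ)/sin δ ≈ 0.215, b = sin(fδ)/sin δ ≈ 0.965.
p = a·p₁ + b·p₂ ≈ (0.709, 0.462, -0.533); φ = arcsin(p_z) ≈ -32.23°, λ = atan2(p_y, p_x) ≈ 33.09°.

≈ (32.2°S, 33.1°E)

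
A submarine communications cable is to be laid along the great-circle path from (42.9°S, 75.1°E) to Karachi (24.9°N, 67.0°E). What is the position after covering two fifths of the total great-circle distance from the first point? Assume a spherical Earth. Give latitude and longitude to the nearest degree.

≈ (16°S, 71°E)

Convert each endpoint to a unit vector on the sphere (x = cos φ cos λ, y = cos φ sin λ, z = sin φ).
The central angle between the endpoints is δ = arccos(p₁·p₂) ≈ 1.190 rad (68.2°).
Interpolate at f = 2/5 with slerp weights a = sin((1−f)δ)/sin δ ≈ 0.705, b = sin(fδ)/sin δ ≈ 0.494.
p = a·p₁ + b·p₂ ≈ (0.308, 0.912, -0.272); φ = arcsin(p_z) ≈ -15.81°, λ = atan2(p_y, p_x) ≈ 71.34°.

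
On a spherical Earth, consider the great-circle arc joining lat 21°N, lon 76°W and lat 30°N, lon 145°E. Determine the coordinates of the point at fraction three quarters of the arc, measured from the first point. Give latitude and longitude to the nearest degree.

≈ lat 48°N, lon 174°E

The haversine formula gives a central angle δ ≈ 2.016 rad (115.5°) between the endpoints.
Interpolate at f = 3/4 with slerp weights a = sin((1−f)δ)/sin δ ≈ 0.535, b = sin(fδ)/sin δ ≈ 1.106.
p = a·p₁ + b·p₂ ≈ (-0.664, 0.065, 0.745); φ = arcsin(p_z) ≈ 48.16°, λ = atan2(p_y, p_x) ≈ 174.44°.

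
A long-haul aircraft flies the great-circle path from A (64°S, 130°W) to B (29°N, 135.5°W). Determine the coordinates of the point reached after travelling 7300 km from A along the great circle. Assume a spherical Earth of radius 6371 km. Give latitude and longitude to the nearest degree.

The haversine formula gives a central angle δ ≈ 1.625 rad (93.1°) between the endpoints. The total great-circle distance is δ·R ≈ 1.625 × 6371 ≈ 10352 km, so the target fraction is f = 7300/10352 ≈ 0.705.
Interpolate at f ≈ 0.705 with slerp weights a = sin((1−f)δ)/sin δ ≈ 0.462, b = sin(fδ)/sin δ ≈ 0.912.
p = a·p₁ + b·p₂ ≈ (-0.699, -0.714, 0.027); φ = arcsin(p_z) ≈ 1.57°, λ = atan2(p_y, p_x) ≈ -134.39°.

≈ (2°N, 134°W)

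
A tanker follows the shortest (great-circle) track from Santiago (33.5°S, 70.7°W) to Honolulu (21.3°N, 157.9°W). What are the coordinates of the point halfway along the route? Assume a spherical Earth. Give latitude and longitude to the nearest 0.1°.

Write both endpoints as unit vectors p₁, p₂ with components (cos φ cos λ, cos φ sin λ, sin φ).
The central angle between the endpoints is δ = arccos(p₁·p₂) ≈ 1.734 rad (99.4°).
Interpolate at f = 1/2 with slerp weights a = sin((1−f)δ)/sin δ ≈ 0.773, b = sin(fδ)/sin δ ≈ 0.773.
p = a·p₁ + b·p₂ ≈ (-0.454, -0.879, -0.146); φ = arcsin(p_z) ≈ -8.38°, λ = atan2(p_y, p_x) ≈ -117.32°.

≈ 8.4°S, 117.3°W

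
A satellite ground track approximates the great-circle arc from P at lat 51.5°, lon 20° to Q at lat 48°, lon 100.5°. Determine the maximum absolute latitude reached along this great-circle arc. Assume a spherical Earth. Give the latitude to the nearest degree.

The great circle lies in the plane with unit normal n̂ = (p₁ × p₂)/|p₁ × p₂|.
Here n̂_z ≈ +0.541; the vertex latitude is φ_max = arccos|n̂_z| ≈ 57.3°.
Check via Clairaut: cos φ_max = |cos φ₁| · sin C = cos(51.5°)·sin(60.3°) ≈ 0.541, again giving ≈ 57.3°.

≈ 57°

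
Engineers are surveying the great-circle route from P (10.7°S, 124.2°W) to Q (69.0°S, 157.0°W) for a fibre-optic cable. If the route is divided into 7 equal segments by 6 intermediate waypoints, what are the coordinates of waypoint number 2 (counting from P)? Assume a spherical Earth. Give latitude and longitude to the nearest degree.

≈ (28°S, 129°W)

Write both endpoints as unit vectors p₁, p₂ with components (cos φ cos λ, cos φ sin λ, sin φ).
The central angle between the endpoints is δ = arccos(p₁·p₂) ≈ 1.082 rad (62.0°).
Interpolate at f = 2/7 with slerp weights a = sin((1−f)δ)/sin δ ≈ 0.791, b = sin(fδ)/sin δ ≈ 0.345.
p = a·p₁ + b·p₂ ≈ (-0.550, -0.691, -0.469); φ = arcsin(p_z) ≈ -27.94°, λ = atan2(p_y, p_x) ≈ -128.54°.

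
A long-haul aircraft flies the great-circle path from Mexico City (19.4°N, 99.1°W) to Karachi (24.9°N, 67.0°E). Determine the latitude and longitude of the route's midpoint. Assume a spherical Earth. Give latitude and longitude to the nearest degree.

Convert each endpoint to a unit vector on the sphere (x = cos φ cos λ, y = cos φ sin λ, z = sin φ).
The central angle between the endpoints is δ = arccos(p₁·p₂) ≈ 2.333 rad (133.7°).
Interpolate at f = 1/2 with slerp weights a = sin((1−f)δ)/sin δ ≈ 1.271, b = sin(fδ)/sin δ ≈ 1.271.
p = a·p₁ + b·p₂ ≈ (0.261, -0.123, 0.958); φ = arcsin(p_z) ≈ 73.25°, λ = atan2(p_y, p_x) ≈ -25.16°.

≈ 73°N, 25°W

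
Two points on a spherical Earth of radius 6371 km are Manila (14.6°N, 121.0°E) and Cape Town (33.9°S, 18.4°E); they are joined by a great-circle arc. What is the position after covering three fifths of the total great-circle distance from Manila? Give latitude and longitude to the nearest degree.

Write both endpoints as unit vectors p₁, p₂ with components (cos φ cos λ, cos φ sin λ, sin φ).
The central angle between the endpoints is δ = arccos(p₁·p₂) ≈ 1.892 rad (108.4°).
Interpolate at f = 3/5 with slerp weights a = sin((1−f)δ)/sin δ ≈ 0.724, b = sin(fδ)/sin δ ≈ 0.956.
p = a·p₁ + b·p₂ ≈ (0.392, 0.851, -0.351); φ = arcsin(p_z) ≈ -20.52°, λ = atan2(p_y, p_x) ≈ 65.26°.

≈ (21°S, 65°E)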